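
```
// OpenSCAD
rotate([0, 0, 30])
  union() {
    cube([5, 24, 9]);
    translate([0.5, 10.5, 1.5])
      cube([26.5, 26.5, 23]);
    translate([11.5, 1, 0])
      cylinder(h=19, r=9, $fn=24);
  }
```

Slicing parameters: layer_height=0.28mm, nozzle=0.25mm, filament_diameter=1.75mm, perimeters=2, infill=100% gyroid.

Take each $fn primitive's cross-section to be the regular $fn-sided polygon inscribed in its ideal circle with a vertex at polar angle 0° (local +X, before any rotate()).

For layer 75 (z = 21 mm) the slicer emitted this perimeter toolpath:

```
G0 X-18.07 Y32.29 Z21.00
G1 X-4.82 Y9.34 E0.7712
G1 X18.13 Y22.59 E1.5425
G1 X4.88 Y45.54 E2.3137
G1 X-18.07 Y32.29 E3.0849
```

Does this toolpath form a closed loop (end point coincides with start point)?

yes

Start point (G0): (-18.07, 32.29). End point (last G1): the path returns to the start — closed.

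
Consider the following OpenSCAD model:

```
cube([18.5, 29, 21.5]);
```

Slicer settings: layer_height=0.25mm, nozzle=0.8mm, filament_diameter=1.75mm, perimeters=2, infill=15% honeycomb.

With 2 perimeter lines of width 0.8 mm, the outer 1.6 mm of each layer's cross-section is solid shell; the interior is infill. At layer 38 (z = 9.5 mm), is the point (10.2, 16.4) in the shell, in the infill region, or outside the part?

infill

At z = 9.5 mm: the cube is present — its section is the full 18.5×29 rectangle. Overall, the cross-section is a single solid region. The nearest boundary edge runs (18.50, 0.00)→(18.50, 29.00); distance from the point to it = 8.30 mm. The point is inside the cross-section and 8.30 mm from the nearest boundary — more than the 1.6 mm shell width (2 × 0.8), so it's in the infill interior.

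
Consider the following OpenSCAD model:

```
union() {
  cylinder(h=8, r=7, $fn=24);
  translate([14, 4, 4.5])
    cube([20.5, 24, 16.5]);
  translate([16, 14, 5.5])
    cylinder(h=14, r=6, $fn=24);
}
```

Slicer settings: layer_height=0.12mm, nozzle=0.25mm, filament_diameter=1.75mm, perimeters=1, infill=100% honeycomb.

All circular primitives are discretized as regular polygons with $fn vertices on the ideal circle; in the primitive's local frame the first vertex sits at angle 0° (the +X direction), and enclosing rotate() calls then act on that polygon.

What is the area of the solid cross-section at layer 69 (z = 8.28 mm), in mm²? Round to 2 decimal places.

At z = 8.28 mm: the cylinder is not intersected at this z (z outside [0, 8]); the cube at (14, 4) (footprint 20.5×24) is included at this height (area 492.00 mm²); the cylinder at (16, 14): section is a regular 24-gon, circumradius r=6 (area = (24/2)·6.000²·sin(360°/24) = 111.81 mm²); Combining (union): the regions partially overlap — summed areas 603.81 mm² minus the doubly-counted overlap 79.32 mm² gives 524.49 mm² — area = 524.49 mm². Overall, the cross-section is a single solid region. Net area = 524.49 mm².

524.49 mm²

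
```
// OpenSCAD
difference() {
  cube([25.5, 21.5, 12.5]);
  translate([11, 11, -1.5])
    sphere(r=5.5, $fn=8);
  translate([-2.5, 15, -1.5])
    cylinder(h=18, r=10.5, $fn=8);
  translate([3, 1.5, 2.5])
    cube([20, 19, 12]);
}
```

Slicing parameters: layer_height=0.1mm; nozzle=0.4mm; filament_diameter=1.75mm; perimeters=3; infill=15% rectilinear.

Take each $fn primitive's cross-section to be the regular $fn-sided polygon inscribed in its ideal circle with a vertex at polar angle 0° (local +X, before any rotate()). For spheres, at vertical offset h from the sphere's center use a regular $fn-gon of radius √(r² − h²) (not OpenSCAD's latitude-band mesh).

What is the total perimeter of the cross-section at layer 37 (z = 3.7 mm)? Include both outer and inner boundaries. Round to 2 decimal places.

At z = 3.7 mm: the cube is present — its section is the full 25.5×21.5 rectangle (perimeter 94.00 mm); the sphere at (11, 11): section is a regular 8-gon, circumradius = √(r²−h²) = √(5.5²−5.2²) = 1.792 (perimeter = 2·8·1.792·sin(180°/8) = 10.97 mm); the r=10.5 cylinder at (-2.5, 15) contributes a regular 8-gon of circumradius 10.5 (perimeter = 2·8·10.500·sin(180°/8) = 64.29 mm); the cube at (3, 1.5) (footprint 20×19) is included at this height (perimeter 78.00 mm); Taking the first minus the rest: starting from the 25.5×21.5 cube, the r=5.5 sphere at (11, 11) lies wholly inside it (removes its full 9.08 mm² and its 10.97 mm outline becomes a hole wall); the r=10.5 cylinder at (-2.5, 15) partially overlaps it — only the 96.25 mm² overlap (of its 311.83 mm²) is removed, clipping the outline; the 20×19 cube at (3, 1.5) partially overlaps it — only the 323.21 mm² overlap (of its 380.00 mm²) is removed, clipping the outline — boundary = 138.61 mm. Overall, the cross-section is a single solid region. Total boundary length (outer) = 138.61 mm.

138.61 mm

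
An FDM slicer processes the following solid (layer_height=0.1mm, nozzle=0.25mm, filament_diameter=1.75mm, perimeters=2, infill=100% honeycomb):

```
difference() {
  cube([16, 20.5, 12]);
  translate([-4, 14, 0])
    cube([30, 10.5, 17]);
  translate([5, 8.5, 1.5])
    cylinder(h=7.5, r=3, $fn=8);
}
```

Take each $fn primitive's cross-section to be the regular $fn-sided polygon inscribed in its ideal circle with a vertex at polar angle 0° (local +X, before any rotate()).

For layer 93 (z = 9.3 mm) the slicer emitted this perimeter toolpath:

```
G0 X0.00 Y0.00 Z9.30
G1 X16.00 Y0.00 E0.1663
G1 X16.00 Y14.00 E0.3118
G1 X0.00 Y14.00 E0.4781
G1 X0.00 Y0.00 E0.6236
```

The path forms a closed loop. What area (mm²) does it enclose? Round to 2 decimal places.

224.00 mm²

Apply the shoelace formula to the sequence of (X, Y) vertices; enclosed area = 224.00 mm².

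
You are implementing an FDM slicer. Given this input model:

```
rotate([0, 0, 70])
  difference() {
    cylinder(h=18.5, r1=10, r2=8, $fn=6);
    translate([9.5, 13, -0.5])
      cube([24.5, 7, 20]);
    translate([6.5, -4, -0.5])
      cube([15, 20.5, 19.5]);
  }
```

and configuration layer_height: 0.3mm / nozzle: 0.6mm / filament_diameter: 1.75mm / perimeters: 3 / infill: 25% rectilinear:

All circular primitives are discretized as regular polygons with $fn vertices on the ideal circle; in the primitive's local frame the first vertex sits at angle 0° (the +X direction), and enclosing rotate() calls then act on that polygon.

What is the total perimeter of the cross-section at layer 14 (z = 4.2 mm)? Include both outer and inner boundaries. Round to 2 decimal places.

56.58 mm

At z = 4.2 mm: the cone: at t=0.227 of its height the radius interpolates to r₁+(r₂−r₁)t = 9.546, giving a regular 6-gon of that circumradius (perimeter = 2·6·9.546·sin(180°/6) = 57.28 mm); the cube at (9.5, 13) (footprint 24.5×7) is included at this height (perimeter 63.00 mm); the 15×20.5 cube at (6.5, -4) contributes its full rectangle (perimeter 71.00 mm); Taking the first minus the rest: starting from the cone, the 24.5×7 cube at (9.5, 13) misses the remaining region (no effect); the 15×20.5 cube at (6.5, -4) partially overlaps it — only the 15.60 mm² overlap (of its 307.50 mm²) is removed, clipping the outline — boundary = 56.58 mm; (whole slice rotated 70° about Z — lengths, areas and connectivity unchanged). Overall, the cross-section is a single solid region. Total boundary length (outer) = 56.58 mm.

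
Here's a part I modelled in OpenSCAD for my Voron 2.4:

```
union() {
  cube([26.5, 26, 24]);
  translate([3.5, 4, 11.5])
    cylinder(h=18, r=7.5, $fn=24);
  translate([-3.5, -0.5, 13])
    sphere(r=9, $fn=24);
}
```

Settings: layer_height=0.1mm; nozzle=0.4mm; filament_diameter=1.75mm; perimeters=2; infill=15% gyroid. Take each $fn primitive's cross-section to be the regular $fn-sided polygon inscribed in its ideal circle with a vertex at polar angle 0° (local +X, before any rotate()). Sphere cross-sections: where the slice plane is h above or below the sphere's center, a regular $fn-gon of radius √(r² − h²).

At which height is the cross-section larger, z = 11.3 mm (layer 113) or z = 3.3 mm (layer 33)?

layer 113 (z = 11.3 mm)

Layer 113 (z = 11.3): the cube (footprint 26.5×26) is included at this height (area 689.00 mm²); the cylinder at (3.5, 4) is absent (z outside [11.5, 29.5]); the r=9 sphere at (-3.5, -0.5) contributes a regular 24-gon of circumradius √(9²−1.7²) = 8.838 (area = (24/2)·8.838²·sin(360°/24) = 242.60 mm²); Taking the union: the regions partially overlap — summed areas 931.60 mm² minus the doubly-counted overlap 28.08 mm² gives 903.52 mm² — area = 903.52 mm². So its area = 903.52 mm². Layer 33 (z = 3.3): the cube (footprint 26.5×26) is included at this height (area 689.00 mm²); the cylinder at (3.5, 4) does not reach this height (z outside [11.5, 29.5]); the sphere at (-3.5, -0.5) is not intersected at this z (|z−center|=9.700 > r=9); Merging all regions: only the 26.5×26 cube is present, so the union is just that shape — area = 689.00 mm². So its area = 689.00 mm². Layer 113 is larger (903.52 vs 689.00 mm²).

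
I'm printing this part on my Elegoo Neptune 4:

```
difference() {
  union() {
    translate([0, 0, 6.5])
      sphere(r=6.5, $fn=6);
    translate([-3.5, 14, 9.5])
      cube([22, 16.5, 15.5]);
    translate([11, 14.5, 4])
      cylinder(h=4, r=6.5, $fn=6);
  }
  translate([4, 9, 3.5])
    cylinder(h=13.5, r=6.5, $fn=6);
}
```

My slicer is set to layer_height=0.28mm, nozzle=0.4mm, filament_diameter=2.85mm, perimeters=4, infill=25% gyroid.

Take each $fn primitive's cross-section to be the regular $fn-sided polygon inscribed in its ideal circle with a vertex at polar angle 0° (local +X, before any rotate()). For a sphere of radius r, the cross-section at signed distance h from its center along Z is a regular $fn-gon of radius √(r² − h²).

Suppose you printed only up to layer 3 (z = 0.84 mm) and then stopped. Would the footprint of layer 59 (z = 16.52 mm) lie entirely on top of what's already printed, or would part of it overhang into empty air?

Compare the two slices. At z = 0.84: the r=6.5 sphere slices to a regular 6-gon of circumradius 3.196 (√(r²−h²) with h=5.66 from center) (area = (6/2)·3.196²·sin(360°/6) = 26.54 mm²); the cube at (-3.5, 14) does not reach this height (z outside [9.5, 25]); the cylinder at (11, 14.5) does not reach this height (z outside [4, 8]); Combining (union): only the r=6.5 sphere is present, so the union is just that shape — area = 26.54 mm²; the cylinder at (4, 9) is not intersected at this z (z outside [3.5, 17]); After the difference (first − rest): none of the subtracted shapes is present at this height, so that combined region is unchanged — area = 26.54 mm². At z = 16.52: the sphere is not intersected at this z (|z−center|=10.020 > r=6.5); the 22×16.5 cube at (-3.5, 14) contributes its full rectangle (area 363.00 mm²); the cylinder at (11, 14.5) is absent (z outside [4, 8]); Combining (union): only the 22×16.5 cube at (-3.5, 14) is present, so the union is just that shape — area = 363.00 mm²; the cylinder at (4, 9): section is a regular 6-gon, circumradius r=6.5 (area = (6/2)·6.500²·sin(360°/6) = 109.77 mm²); After the difference (first − rest): starting from the result so far (363.00 mm²), the r=6.5 cylinder at (4, 9) partially overlaps it — only the 4.32 mm² overlap (of its 109.77 mm²) is removed, clipping the outline — area = 358.68 mm². Checking containment: at z = 16.52 the cross-section extends beyond the z = 0.84 cross-section by about 358.68 mm².

part overhangs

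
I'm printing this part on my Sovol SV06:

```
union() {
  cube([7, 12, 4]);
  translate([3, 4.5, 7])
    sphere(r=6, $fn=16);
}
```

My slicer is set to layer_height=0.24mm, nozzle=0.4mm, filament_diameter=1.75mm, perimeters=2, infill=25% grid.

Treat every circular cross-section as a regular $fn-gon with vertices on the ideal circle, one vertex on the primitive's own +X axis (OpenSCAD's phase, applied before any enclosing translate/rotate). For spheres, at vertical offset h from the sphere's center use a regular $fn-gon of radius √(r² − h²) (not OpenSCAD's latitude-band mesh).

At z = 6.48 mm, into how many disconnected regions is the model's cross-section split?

At z = 6.48 mm: the cube is not intersected at this z (z outside [0, 4]); the r=6 sphere at (3, 4.5) contributes a regular 16-gon of circumradius √(6²−0.52²) = 5.977; Taking the union: only the r=6 sphere at (3, 4.5) is present, so the union is just that shape — 1 connected region. The result has 1 disconnected region.

1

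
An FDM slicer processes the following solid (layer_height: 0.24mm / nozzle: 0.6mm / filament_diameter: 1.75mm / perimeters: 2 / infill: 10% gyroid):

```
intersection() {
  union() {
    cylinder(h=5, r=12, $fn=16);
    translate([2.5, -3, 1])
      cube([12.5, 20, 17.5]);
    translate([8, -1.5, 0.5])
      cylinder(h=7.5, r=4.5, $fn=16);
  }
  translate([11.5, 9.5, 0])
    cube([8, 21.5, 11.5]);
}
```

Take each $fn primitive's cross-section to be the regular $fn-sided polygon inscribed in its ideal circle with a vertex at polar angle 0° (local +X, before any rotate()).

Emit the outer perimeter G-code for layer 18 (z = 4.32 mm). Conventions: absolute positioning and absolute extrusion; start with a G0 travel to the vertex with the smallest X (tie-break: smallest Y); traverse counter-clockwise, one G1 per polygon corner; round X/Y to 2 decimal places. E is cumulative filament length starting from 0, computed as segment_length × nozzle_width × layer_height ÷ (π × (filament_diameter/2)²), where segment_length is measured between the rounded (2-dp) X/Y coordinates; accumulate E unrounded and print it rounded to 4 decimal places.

At z = 4.32 mm: the r=12 cylinder gives a regular 16-gon of circumradius 12 (constant along its height); the cube at (2.5, -3) is present — its section is the full 12.5×20 rectangle; the r=4.5 cylinder at (8, -1.5) gives a regular 16-gon of circumradius 4.5 (constant along its height); Combining (union): the regions partially overlap (shared area 169.57 mm²), so overlapping operands fuse into one piece — 1 connected region; the cube at (11.5, 9.5) (footprint 8×21.5) is included at this height; Taking the intersection: the 8×21.5 cube at (11.5, 9.5) partially overlaps the result so far; clipping to the common part keeps 26.25 mm² — 1 connected region. The outline is a single polygon with 4 vertices. Extrusion per mm of travel: 0.6 × 0.24 / (π × 0.875²) = 0.059868. Accumulating E over each segment gives final E = 1.3171.

G0 X11.50 Y9.50 Z4.32
G1 X15.00 Y9.50 E0.2095
G1 X15.00 Y17.00 E0.6586
G1 X11.50 Y17.00 E0.8681
G1 X11.50 Y9.50 E1.3171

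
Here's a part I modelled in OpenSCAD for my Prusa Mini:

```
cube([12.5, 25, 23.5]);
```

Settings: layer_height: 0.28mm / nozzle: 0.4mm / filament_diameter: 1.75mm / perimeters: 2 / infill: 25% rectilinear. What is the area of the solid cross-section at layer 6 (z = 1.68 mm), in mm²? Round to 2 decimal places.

312.50 mm²

At z = 1.68 mm: the cube (footprint 12.5×25) is included at this height (area 312.50 mm²). Overall, the cross-section is a single solid region. Net area = 312.50 mm².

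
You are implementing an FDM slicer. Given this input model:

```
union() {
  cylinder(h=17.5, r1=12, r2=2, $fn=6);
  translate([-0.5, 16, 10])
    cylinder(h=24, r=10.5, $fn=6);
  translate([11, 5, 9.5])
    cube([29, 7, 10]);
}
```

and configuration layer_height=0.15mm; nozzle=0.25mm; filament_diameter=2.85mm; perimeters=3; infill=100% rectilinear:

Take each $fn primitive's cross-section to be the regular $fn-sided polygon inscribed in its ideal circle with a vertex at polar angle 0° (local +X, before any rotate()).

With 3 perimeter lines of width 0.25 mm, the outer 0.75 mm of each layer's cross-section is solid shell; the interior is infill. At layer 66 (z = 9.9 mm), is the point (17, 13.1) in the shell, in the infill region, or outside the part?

At z = 9.9 mm: the cone: at t=0.566 of its height the radius interpolates to r₁+(r₂−r₁)t = 6.343, giving a regular 6-gon of that circumradius; the cylinder at (-0.5, 16) is not intersected at this z (z outside [10, 34]); the cube at (11, 5) (footprint 29×7) is included at this height; Taking the union: the 2 present regions are separate (no shared area or edge), so areas and boundary lengths simply add and each stays a separate island — 2 connected regions. Overall, the cross-section has 2 separate islands. The nearest boundary edge runs (11.00, 12.00)→(40.00, 12.00); distance from the point to it = 1.10 mm. The point is not inside any of the regions above, so it lies outside the cross-section (1.10 mm from the nearest boundary).

outside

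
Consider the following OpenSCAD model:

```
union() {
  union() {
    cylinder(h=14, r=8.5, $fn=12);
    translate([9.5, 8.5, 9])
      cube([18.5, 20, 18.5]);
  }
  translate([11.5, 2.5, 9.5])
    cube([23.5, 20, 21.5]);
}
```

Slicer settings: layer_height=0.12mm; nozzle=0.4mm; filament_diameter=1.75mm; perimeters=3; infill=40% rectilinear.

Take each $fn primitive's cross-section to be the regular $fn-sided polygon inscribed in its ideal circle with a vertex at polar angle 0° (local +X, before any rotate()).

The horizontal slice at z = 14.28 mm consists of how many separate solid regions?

1

At z = 14.28 mm: the cylinder does not reach this height (z outside [0, 14]); the cube at (9.5, 8.5) (footprint 18.5×20) is included at this height; Taking the union: only the 18.5×20 cube at (9.5, 8.5) is present, so the union is just that shape — 1 connected region; the cube at (11.5, 2.5) (footprint 23.5×20) is included at this height; Taking the union: the regions partially overlap (shared area 231.00 mm²), so overlapping operands fuse into one piece — 1 connected region. The result has 1 disconnected region.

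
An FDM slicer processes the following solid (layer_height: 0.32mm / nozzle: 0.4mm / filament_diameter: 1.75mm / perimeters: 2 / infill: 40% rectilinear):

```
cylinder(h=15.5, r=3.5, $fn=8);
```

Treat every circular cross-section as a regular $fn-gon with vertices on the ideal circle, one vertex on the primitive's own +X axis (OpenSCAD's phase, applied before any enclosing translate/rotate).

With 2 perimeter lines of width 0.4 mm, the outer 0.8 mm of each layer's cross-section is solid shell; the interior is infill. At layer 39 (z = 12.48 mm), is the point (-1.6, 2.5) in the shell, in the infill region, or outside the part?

shell

At z = 12.48 mm: the cylinder: section is a regular 8-gon, circumradius r=3.5. Overall, the cross-section is a single solid region. The nearest boundary edge runs (0.00, 3.50)→(-2.47, 2.47); distance from the point to it = 0.31 mm. The point is inside the cross-section, 0.31 mm from the nearest boundary — within the 0.8 mm shell band (2 × 0.4).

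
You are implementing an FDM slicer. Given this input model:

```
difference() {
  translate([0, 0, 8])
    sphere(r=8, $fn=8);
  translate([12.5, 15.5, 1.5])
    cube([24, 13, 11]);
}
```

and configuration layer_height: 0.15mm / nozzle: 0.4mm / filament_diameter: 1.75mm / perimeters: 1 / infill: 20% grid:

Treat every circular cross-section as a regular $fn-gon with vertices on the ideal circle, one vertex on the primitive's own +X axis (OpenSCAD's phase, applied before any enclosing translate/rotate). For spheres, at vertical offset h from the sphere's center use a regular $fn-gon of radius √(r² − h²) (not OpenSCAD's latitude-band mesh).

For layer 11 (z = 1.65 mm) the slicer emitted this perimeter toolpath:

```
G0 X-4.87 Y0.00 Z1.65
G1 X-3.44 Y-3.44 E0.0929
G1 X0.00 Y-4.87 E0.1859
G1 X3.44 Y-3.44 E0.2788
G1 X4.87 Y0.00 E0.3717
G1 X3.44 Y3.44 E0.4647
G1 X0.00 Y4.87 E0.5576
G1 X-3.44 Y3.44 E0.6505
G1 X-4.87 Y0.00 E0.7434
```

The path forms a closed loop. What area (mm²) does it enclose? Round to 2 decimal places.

67.01 mm²

Apply the shoelace formula to the sequence of (X, Y) vertices; enclosed area = 67.01 mm².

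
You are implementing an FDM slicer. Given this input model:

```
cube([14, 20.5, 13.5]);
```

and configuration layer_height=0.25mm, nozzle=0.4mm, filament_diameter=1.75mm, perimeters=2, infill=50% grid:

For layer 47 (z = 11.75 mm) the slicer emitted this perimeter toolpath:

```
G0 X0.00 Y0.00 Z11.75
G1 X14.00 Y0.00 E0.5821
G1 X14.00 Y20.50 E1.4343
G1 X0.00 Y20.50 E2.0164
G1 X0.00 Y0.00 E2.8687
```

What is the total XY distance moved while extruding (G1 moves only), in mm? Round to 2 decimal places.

Sum the Euclidean lengths of each G1 segment: total = 69.00 mm.

69.00 mm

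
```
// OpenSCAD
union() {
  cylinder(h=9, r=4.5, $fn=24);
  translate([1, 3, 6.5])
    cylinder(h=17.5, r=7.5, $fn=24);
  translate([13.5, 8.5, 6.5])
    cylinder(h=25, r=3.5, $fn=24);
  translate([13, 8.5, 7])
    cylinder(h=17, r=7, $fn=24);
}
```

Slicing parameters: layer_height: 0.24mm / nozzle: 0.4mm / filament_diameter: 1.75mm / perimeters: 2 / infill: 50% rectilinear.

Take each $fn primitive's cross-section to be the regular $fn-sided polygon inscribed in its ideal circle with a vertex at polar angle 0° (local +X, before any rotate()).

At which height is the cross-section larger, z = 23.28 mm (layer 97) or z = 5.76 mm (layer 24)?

layer 97 (z = 23.28 mm)

Layer 97 (z = 23.28): the cylinder is not intersected at this z (z outside [0, 9]); the r=7.5 cylinder at (1, 3) gives a regular 24-gon of circumradius 7.5 (constant along its height) (area = (24/2)·7.500²·sin(360°/24) = 174.70 mm²); the r=3.5 cylinder at (13.5, 8.5) gives a regular 24-gon of circumradius 3.5 (constant along its height) (area = (24/2)·3.500²·sin(360°/24) = 38.05 mm²); the cylinder at (13, 8.5): section is a regular 24-gon, circumradius r=7 (area = (24/2)·7.000²·sin(360°/24) = 152.19 mm²); Taking the union: the regions partially overlap — summed areas 364.93 mm² minus the doubly-counted overlap 42.80 mm² gives 322.14 mm² — area = 322.14 mm². So its area = 322.14 mm². Layer 24 (z = 5.76): the cylinder: section is a regular 24-gon, circumradius r=4.5 (area = (24/2)·4.500²·sin(360°/24) = 62.89 mm²); the cylinder at (1, 3) is not intersected at this z (z outside [6.5, 24]); the cylinder at (13.5, 8.5) is absent (z outside [6.5, 31.5]); the cylinder at (13, 8.5) is absent (z outside [7, 24]); Taking the union: only the r=4.5 cylinder is present, so the union is just that shape — area = 62.89 mm². So its area = 62.89 mm². Layer 97 is larger (322.14 vs 62.89 mm²).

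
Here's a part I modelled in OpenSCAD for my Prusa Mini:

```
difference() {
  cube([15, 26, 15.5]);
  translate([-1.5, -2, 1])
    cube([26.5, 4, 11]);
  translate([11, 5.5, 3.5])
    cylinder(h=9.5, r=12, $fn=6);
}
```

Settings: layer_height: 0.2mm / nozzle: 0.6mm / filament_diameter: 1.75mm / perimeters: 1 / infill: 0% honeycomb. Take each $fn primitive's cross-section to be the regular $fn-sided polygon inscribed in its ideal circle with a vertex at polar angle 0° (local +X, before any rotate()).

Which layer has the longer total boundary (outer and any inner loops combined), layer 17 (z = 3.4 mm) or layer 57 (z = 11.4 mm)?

layer 17 (z = 3.4 mm)

Layer 17 (z = 3.4): the cube is present — its section is the full 15×26 rectangle (perimeter 82.00 mm); the 26.5×4 cube at (-1.5, -2) contributes its full rectangle (perimeter 61.00 mm); the cylinder at (11, 5.5) is absent (z outside [3.5, 13]); Taking the first minus the rest: starting from the 15×26 cube, the 26.5×4 cube at (-1.5, -2) partially overlaps it — only the 30.00 mm² overlap (of its 106.00 mm²) is removed, clipping the outline — boundary = 78.00 mm. So its perimeter = 78.00 mm. Layer 57 (z = 11.4): the 15×26 cube contributes its full rectangle (perimeter 82.00 mm); the cube at (-1.5, -2) is present — its section is the full 26.5×4 rectangle (perimeter 61.00 mm); the r=12 cylinder at (11, 5.5) contributes a regular 6-gon of circumradius 12 (perimeter = 2·6·12.000·sin(180°/6) = 72.00 mm); Taking the first minus the rest: starting from the 15×26 cube, the 26.5×4 cube at (-1.5, -2) partially overlaps it — only the 30.00 mm² overlap (of its 106.00 mm²) is removed, clipping the outline; the r=12 cylinder at (11, 5.5) partially overlaps it — only the 185.83 mm² overlap (of its 374.12 mm²) is removed, clipping the outline — boundary = 68.71 mm. So its perimeter = 68.71 mm. Layer 17 is larger (78.00 vs 68.71 mm).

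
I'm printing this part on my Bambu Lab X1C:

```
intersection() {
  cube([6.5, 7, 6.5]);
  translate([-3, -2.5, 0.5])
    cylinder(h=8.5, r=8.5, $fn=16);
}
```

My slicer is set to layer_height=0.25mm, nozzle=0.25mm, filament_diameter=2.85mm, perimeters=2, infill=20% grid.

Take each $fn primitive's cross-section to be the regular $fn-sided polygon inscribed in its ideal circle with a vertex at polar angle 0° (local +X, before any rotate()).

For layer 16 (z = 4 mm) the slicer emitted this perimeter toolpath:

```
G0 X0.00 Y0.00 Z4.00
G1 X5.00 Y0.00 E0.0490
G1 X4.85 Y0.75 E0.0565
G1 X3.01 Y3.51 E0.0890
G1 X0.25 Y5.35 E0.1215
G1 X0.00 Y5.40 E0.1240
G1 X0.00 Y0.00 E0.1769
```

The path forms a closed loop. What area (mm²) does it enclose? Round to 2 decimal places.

Apply the shoelace formula to the sequence of (X, Y) vertices; enclosed area = 17.55 mm².

17.55 mm²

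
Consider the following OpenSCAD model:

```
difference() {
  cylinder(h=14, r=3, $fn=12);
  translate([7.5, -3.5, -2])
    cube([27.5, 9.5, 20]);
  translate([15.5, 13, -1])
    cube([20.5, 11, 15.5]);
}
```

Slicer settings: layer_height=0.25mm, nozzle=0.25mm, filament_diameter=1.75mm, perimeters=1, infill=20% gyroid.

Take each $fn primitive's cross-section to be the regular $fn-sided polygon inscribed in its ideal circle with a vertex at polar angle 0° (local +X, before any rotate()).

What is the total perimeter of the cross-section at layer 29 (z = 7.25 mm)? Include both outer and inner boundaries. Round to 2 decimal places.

18.63 mm

At z = 7.25 mm: the cylinder: section is a regular 12-gon, circumradius r=3 (perimeter = 2·12·3.000·sin(180°/12) = 18.63 mm); the 27.5×9.5 cube at (7.5, -3.5) contributes its full rectangle (perimeter 74.00 mm); the cube at (15.5, 13) (footprint 20.5×11) is included at this height (perimeter 63.00 mm); After the difference (first − rest): starting from the r=3 cylinder, the 27.5×9.5 cube at (7.5, -3.5) misses the remaining region (no effect); the 20.5×11 cube at (15.5, 13) misses the remaining region (no effect) — boundary = 18.63 mm. Overall, the cross-section is a single solid region. Total boundary length (outer) = 18.63 mm.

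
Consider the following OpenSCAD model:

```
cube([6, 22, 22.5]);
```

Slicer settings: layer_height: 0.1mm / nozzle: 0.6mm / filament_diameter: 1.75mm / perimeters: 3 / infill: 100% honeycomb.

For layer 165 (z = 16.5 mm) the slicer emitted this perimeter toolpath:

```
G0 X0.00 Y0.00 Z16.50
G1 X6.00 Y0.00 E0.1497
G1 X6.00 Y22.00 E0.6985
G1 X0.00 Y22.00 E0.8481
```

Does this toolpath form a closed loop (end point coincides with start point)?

Start point (G0): (0.00, 0.00). End point (last G1): the path does not return to the start — open.

no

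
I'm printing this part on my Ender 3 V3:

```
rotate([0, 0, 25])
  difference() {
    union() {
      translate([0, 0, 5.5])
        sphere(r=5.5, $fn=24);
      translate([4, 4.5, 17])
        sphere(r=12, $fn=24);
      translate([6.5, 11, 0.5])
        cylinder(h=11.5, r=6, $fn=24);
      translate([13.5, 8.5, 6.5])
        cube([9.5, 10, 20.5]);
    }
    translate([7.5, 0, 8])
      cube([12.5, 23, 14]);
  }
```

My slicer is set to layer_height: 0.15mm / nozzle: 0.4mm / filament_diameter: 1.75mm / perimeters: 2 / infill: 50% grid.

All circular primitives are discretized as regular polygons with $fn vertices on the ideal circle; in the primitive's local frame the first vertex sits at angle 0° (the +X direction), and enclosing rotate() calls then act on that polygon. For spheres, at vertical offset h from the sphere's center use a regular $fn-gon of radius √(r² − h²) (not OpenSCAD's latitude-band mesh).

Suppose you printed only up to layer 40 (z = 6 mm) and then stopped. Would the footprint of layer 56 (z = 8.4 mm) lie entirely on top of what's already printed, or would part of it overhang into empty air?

Compare the two slices. At z = 6: the sphere: section is a regular 24-gon, circumradius = √(r²−h²) = √(5.5²−0.5²) = 5.477 (area = (24/2)·5.477²·sin(360°/24) = 93.17 mm²); the sphere at (4, 4.5): section is a regular 24-gon, circumradius = √(r²−h²) = √(12²−11²) = 4.796 (area = (24/2)·4.796²·sin(360°/24) = 71.43 mm²); the r=6 cylinder at (6.5, 11) gives a regular 24-gon of circumradius 6 (constant along its height) (area = (24/2)·6.000²·sin(360°/24) = 111.81 mm²); the cube at (13.5, 8.5) does not reach this height (z outside [6.5, 27]); Taking the union: the regions partially overlap — summed areas 276.42 mm² minus the doubly-counted overlap 45.29 mm² gives 231.13 mm² — area = 231.13 mm²; the cube at (7.5, 0) does not reach this height (z outside [8, 22]); Subtracting the remaining from the first: none of the subtracted shapes is present at this height, so the result so far is unchanged — area = 231.13 mm²; (whole slice rotated 25° about Z — lengths, areas and connectivity unchanged). At z = 8.4: the sphere: section is a regular 24-gon, circumradius = √(r²−h²) = √(5.5²−2.9²) = 4.673 (area = (24/2)·4.673²·sin(360°/24) = 67.83 mm²); the sphere at (4, 4.5): section is a regular 24-gon, circumradius = √(r²−h²) = √(12²−8.6²) = 8.369 (area = (24/2)·8.369²·sin(360°/24) = 217.53 mm²); the cylinder at (6.5, 11): section is a regular 24-gon, circumradius r=6 (area = (24/2)·6.000²·sin(360°/24) = 111.81 mm²); the cube at (13.5, 8.5) is present — its section is the full 9.5×10 rectangle (area 95.00 mm²); Taking the union: the regions partially overlap — summed areas 492.17 mm² minus the doubly-counted overlap 113.85 mm² gives 378.32 mm² — area = 378.32 mm²; the cube at (7.5, 0) is present — its section is the full 12.5×23 rectangle (area 287.50 mm²); After the difference (first − rest): starting from that combined region (378.32 mm²), the 12.5×23 cube at (7.5, 0) partially overlaps it — only the 136.92 mm² overlap (of its 287.50 mm²) is removed, clipping the outline — area = 241.41 mm²; (whole slice rotated 25° about Z — lengths, areas and connectivity unchanged). Checking containment: at z = 8.4 the cross-section extends beyond the z = 6 cross-section by about 69.76 mm².

part overhangs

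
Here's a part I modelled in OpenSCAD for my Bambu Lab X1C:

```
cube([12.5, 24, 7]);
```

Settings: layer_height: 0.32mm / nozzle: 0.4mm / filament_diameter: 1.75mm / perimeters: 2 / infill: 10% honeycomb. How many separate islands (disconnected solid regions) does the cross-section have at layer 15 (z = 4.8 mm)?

At z = 4.8 mm: the cube is present — its section is the full 12.5×24 rectangle. Overall, the cross-section is a single solid region. Island count = 1.

1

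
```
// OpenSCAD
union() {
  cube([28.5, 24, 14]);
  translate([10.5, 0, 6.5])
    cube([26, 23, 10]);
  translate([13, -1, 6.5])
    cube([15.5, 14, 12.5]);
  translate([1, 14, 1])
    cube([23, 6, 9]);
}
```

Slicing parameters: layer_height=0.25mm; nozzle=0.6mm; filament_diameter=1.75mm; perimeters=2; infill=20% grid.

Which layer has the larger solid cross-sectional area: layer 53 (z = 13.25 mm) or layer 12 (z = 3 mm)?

Layer 53 (z = 13.25): the 28.5×24 cube contributes its full rectangle (area 684.00 mm²); the 26×23 cube at (10.5, 0) contributes its full rectangle (area 598.00 mm²); the 15.5×14 cube at (13, -1) contributes its full rectangle (area 217.00 mm²); the cube at (1, 14) is absent (z outside [1, 10]); Merging all regions: the regions partially overlap — summed areas 1499.00 mm² minus the doubly-counted overlap 615.50 mm² gives 883.50 mm² — area = 883.50 mm². So its area = 883.50 mm². Layer 12 (z = 3): the cube (footprint 28.5×24) is included at this height (area 684.00 mm²); the cube at (10.5, 0) does not reach this height (z outside [6.5, 16.5]); the cube at (13, -1) is absent (z outside [6.5, 19]); the cube at (1, 14) is present — its section is the full 23×6 rectangle (area 138.00 mm²); Taking the union: the 23×6 cube at (1, 14) lies entirely inside the 28.5×24 cube, so the union is just the 28.5×24 cube — area = 684.00 mm². So its area = 684.00 mm². Layer 53 is larger (883.50 vs 684.00 mm²).

layer 53 (z = 13.25 mm)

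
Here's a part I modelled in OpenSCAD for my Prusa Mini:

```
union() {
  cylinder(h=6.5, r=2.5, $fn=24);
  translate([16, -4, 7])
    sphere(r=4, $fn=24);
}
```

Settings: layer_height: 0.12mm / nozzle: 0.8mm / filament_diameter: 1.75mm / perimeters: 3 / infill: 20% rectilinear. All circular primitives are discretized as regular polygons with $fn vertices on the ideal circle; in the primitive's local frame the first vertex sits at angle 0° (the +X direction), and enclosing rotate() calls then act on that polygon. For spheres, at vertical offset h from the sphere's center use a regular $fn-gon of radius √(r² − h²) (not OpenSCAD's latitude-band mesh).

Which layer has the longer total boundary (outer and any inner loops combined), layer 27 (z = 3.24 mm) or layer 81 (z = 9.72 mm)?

layer 27 (z = 3.24 mm)

Layer 27 (z = 3.24): the r=2.5 cylinder gives a regular 24-gon of circumradius 2.5 (constant along its height) (perimeter = 2·24·2.500·sin(180°/24) = 15.66 mm); the r=4 sphere at (16, -4) contributes a regular 24-gon of circumradius √(4²−3.76²) = 1.365 (perimeter = 2·24·1.365·sin(180°/24) = 8.55 mm); Merging all regions: the 2 present regions are separate (no shared area or edge), so areas and boundary lengths simply add and each stays a separate island — boundary = 24.21 mm. So its perimeter = 24.21 mm. Layer 81 (z = 9.72): the cylinder does not reach this height (z outside [0, 6.5]); the r=4 sphere at (16, -4) slices to a regular 24-gon of circumradius 2.933 (√(r²−h²) with h=2.72 from center) (perimeter = 2·24·2.933·sin(180°/24) = 18.38 mm); Combining (union): only the r=4 sphere at (16, -4) is present, so the union is just that shape — boundary = 18.38 mm. So its perimeter = 18.38 mm. Layer 27 is larger (24.21 vs 18.38 mm).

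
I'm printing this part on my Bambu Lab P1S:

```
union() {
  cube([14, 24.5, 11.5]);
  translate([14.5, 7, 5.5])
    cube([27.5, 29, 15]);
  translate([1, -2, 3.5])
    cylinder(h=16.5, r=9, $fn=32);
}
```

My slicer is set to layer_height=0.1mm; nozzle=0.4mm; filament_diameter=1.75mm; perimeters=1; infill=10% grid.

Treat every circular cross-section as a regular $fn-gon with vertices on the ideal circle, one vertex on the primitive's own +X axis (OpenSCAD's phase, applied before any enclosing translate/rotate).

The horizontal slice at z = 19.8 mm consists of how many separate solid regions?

At z = 19.8 mm: the cube is absent (z outside [0, 11.5]); the 27.5×29 cube at (14.5, 7) contributes its full rectangle; the r=9 cylinder at (1, -2) contributes a regular 32-gon of circumradius 9; Merging all regions: the 2 present regions are separate (no shared area or edge), so areas and boundary lengths simply add and each stays a separate island — 2 connected regions. The result has 2 disconnected regions.

2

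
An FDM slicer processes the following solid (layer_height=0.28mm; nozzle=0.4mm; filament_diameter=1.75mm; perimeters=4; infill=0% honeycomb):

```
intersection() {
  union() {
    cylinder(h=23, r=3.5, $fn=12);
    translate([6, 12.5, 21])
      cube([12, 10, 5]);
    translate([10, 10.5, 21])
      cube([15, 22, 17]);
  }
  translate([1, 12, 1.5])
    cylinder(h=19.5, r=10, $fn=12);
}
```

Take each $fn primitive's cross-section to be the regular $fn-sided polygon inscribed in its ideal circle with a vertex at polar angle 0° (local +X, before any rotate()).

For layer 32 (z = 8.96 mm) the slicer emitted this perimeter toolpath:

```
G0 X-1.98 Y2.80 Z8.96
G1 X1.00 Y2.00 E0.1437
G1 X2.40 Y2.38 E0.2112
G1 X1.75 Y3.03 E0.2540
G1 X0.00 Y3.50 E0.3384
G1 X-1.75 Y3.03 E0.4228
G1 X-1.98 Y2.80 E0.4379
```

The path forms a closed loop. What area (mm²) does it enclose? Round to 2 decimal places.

Apply the shoelace formula to the sequence of (X, Y) vertices; enclosed area = 3.64 mm².

3.64 mm²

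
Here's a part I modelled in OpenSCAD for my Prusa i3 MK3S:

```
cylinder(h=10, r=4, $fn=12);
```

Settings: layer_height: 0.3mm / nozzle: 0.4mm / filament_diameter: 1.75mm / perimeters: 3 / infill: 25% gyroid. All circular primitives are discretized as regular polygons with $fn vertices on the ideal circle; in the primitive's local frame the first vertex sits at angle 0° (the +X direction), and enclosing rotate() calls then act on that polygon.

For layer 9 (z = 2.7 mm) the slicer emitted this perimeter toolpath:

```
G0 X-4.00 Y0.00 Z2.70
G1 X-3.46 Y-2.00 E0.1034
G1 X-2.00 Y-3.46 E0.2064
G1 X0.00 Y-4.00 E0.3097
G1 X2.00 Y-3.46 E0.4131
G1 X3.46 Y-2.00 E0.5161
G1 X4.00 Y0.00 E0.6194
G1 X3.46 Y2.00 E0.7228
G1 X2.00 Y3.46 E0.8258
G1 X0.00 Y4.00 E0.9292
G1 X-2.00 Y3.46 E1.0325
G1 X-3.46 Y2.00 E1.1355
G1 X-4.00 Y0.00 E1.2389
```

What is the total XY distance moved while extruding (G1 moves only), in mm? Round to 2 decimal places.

Sum the Euclidean lengths of each G1 segment: total = 24.83 mm.

24.83 mm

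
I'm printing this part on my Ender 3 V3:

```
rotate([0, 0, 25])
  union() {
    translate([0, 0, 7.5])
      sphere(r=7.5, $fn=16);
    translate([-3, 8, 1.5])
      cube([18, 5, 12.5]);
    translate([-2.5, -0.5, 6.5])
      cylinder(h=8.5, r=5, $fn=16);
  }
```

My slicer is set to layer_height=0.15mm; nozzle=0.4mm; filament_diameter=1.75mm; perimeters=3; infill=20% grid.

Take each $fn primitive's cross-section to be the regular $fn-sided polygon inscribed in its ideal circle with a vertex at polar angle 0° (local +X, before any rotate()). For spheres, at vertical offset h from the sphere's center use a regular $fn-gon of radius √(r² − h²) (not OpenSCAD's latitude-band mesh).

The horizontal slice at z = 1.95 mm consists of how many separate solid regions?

At z = 1.95 mm: the r=7.5 sphere slices to a regular 16-gon of circumradius 5.045 (√(r²−h²) with h=5.55 from center); the cube at (-3, 8) (footprint 18×5) is included at this height; the cylinder at (-2.5, -0.5) is not intersected at this z (z outside [6.5, 15]); Combining (union): the 2 present regions are separate (no shared area or edge), so areas and boundary lengths simply add and each stays a separate island — 2 connected regions; (rotated 25° about Z; rotation is an isometry so areas/perimeters/island counts are preserved). The result has 2 disconnected regions.

2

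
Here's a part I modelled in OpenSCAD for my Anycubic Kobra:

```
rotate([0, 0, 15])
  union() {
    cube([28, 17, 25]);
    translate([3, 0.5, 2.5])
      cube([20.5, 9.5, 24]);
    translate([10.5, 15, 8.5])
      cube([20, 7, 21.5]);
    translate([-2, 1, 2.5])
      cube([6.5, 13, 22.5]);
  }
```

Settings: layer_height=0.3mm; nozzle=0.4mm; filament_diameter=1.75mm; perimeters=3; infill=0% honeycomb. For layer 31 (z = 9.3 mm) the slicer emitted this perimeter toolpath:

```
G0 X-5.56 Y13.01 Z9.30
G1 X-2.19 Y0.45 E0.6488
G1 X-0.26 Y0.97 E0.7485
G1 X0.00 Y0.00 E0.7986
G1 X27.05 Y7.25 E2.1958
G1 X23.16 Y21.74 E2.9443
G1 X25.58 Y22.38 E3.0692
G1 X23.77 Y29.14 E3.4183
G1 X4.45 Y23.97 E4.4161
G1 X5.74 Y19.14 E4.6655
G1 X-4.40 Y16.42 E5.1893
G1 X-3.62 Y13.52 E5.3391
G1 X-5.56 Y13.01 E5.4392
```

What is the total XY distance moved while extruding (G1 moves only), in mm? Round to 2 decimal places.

109.02 mm

Sum the Euclidean lengths of each G1 segment: total = 109.02 mm.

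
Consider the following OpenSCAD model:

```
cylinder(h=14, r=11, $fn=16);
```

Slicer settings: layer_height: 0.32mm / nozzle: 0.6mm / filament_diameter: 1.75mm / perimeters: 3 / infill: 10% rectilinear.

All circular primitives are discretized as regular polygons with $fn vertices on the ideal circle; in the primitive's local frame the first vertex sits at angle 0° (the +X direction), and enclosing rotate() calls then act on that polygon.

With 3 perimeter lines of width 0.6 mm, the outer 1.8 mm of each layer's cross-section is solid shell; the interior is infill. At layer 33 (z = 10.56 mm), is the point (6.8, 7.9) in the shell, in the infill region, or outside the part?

At z = 10.56 mm: the cylinder: section is a regular 16-gon, circumradius r=11. Overall, the cross-section is a single solid region. The nearest boundary edge runs (7.78, 7.78)→(4.21, 10.16); distance from the point to it = 0.44 mm. The point is inside the cross-section, 0.44 mm from the nearest boundary — within the 1.8 mm shell band (3 × 0.6).

shell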